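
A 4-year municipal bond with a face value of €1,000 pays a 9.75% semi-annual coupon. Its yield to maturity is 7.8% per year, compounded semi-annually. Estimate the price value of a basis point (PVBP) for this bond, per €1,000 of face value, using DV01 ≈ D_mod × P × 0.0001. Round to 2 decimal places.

Periodic yield y = 0.039.
  t   CF        PV=CF/(1+0.039)^t    t·PV
  1        48.75        46.9201        46.9201
  2        48.75        45.1589        90.3178
  3        48.75        43.4638       130.3915
  4        48.75        41.8324       167.3295
  5        48.75        40.2621       201.3107
  6        48.75        38.7509       232.5052
  7        48.75        37.2963       261.0741
  8     1,048.75       772.2316     6,177.8531
  Σ                  1,065.9162     7,307.7020
P = 1,065.9162; D_Mac = 6.85579 half-year periods = 3.42790 yrs; D_mod = 3.29923 yrs.
DV01 ≈ 3.29923 × 1,065.9162 × 0.0001 = 0.351670.

€0.35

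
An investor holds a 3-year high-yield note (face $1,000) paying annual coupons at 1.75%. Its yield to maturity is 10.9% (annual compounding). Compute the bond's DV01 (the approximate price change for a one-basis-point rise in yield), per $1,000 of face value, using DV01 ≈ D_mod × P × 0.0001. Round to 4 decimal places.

$0.2058

Periodic yield y = 0.109.
  t   CF        PV=CF/(1+0.109)^t    t·PV
  1        17.50        15.7800        15.7800
  2        17.50        14.2290        28.4580
  3     1,017.50       746.0016     2,238.0049
  Σ                    776.0106     2,282.2429
P = 776.0106; D_Mac = 2.94099 yrs; D_mod = 2.65193 yrs.
DV01 ≈ 2.65193 × 776.0106 × 0.0001 = 0.205793.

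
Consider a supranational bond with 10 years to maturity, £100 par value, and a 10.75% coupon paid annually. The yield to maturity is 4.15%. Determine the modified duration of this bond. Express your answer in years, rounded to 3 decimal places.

6.978 years

Periodic yield y = 0.0415. First find Macaulay duration:
  t   CF        PV=CF/(1+0.0415)^t    t·PV
  1        10.75        10.3217        10.3217
  2        10.75         9.9104        19.8207
  3        10.75         9.5155        28.5464
  4        10.75         9.1363        36.5453
  5        10.75         8.7723        43.8614
  6        10.75         8.4227        50.5364
  7        10.75         8.0871        56.6098
  8        10.75         7.7649        62.1190
  9        10.75         7.4555        67.0992
  10      110.75        73.7481       737.4813
  Σ                    153.1344     1,112.9411
P = 153.1344; Macaulay duration = 1,112.9411 / 153.1344 = 7.26774 years.
Modified duration = D_Mac / (1 + y) = 7.26774 / 1.0415 = 6.97815 years.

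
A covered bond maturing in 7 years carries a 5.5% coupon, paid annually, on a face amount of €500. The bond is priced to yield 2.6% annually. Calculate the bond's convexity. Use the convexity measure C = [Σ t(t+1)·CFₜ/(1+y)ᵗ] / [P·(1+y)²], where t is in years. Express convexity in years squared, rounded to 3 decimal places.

44.005

With y = 0.026:
  t   CF        PV=CF/(1+0.026)^t    t·PV        t(t+1)·PV
  1        27.50        26.8031        26.8031          53.6062
  2        27.50        26.1239        52.2478         156.7434
  3        27.50        25.4619        76.3857         305.5427
  4        27.50        24.8167        99.2666         496.3331
  5        27.50        24.1878       120.9389         725.6332
  6        27.50        23.5748       141.4490         990.1428
  7       527.50       440.7486     3,085.2402      24,681.9214
  Σ                    591.7168     3,602.3312      27,409.9228
P = 591.7168.
Convexity = Σ t(t+1)·PV / [P·(1+y)²] = 27,409.9228 / (591.7168 × 1.052676) = 44.00472.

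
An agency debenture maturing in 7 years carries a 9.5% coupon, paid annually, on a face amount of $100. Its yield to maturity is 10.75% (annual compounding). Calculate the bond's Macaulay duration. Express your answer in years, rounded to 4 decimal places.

Periodic yield y = 0.1075. Discount each cash flow and weight by its year:
  t   CF        PV=CF/(1+0.1075)^t    t·PV
  1         9.50         8.5779         8.5779
  2         9.50         7.7453        15.4905
  3         9.50         6.9935        20.9804
  4         9.50         6.3146        25.2586
  5         9.50         5.7017        28.5085
  6         9.50         5.1483        30.8896
  7       109.50        53.5806       375.0645
  Σ                     94.0619       504.7701
Price P = Σ PV = 94.0619.
Macaulay duration = Σ(t·PV) / P = 504.7701 / 94.0619 = 5.36636 years.

5.3664 years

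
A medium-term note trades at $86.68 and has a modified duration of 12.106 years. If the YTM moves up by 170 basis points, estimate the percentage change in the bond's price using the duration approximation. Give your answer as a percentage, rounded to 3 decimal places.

-20.580%

Duration approximation: ΔP/P ≈ -D_mod · Δy = -12.106 × (+0.017) = -0.205802.
As a percentage: -20.5802%.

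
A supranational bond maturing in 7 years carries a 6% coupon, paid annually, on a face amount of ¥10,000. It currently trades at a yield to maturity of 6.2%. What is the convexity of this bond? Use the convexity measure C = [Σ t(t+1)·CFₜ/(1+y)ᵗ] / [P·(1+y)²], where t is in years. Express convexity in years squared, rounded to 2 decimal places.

39.47

With y = 0.062:
  t   CF        PV=CF/(1+0.062)^t    t·PV        t(t+1)·PV
  1       600.00       564.9718       564.9718       1,129.9435
  2       600.00       531.9885     1,063.9769       3,191.9308
  3       600.00       500.9308     1,502.7923       6,011.1691
  4       600.00       471.6862     1,886.7449       9,433.7243
  5       600.00       444.1490     2,220.7449      13,324.4693
  6       600.00       418.2194     2,509.3163      17,565.2138
  7    10,600.00     6,957.1962    48,700.3731     389,602.9845
  Σ                  9,889.1417    58,448.9200     440,259.4353
P = 9,889.1417.
Convexity = Σ t(t+1)·PV / [P·(1+y)²] = 440,259.4353 / (9,889.1417 × 1.127844) = 39.47308.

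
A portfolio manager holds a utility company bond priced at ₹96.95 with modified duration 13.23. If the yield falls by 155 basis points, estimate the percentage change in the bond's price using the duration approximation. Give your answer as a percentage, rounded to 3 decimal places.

Duration approximation: ΔP/P ≈ -D_mod · Δy = -13.23 × (-0.0155) = +0.205065.
As a percentage: +20.5065%.

+20.507%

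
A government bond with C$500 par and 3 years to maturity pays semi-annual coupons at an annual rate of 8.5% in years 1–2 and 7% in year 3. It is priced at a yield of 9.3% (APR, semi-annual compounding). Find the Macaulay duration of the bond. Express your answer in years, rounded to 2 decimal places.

2.71 years

Periodic yield y = 0.0465. Discount each cash flow and weight by its period:
  t   CF        PV=CF/(1+0.0465)^t    t·PV
  1        21.25        20.3058        20.3058
  2        21.25        19.4035        38.8070
  3        21.25        18.5413        55.6240
  4        21.25        17.7175        70.8699
  5        17.50        13.9425        69.7127
  6       517.50       393.9807     2,363.8843
  Σ                    483.8914     2,619.2037
Price P = Σ PV = 483.8914.
Macaulay duration = Σ(t·PV) / P = 2,619.2037 / 483.8914 = 5.41279 half-year periods.
In years: 5.41279 / 2 = 2.70640 years.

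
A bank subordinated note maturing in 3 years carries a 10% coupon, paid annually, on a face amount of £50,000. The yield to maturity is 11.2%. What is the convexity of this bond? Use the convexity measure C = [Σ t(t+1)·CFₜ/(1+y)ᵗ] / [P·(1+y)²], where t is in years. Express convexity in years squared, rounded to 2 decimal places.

With y = 0.112:
  t   CF        PV=CF/(1+0.112)^t    t·PV        t(t+1)·PV
  1     5,000.00     4,496.4029     4,496.4029       8,992.8058
  2     5,000.00     4,043.5278     8,087.0555      24,261.1666
  3    55,000.00    39,998.9258   119,996.7773     479,987.1091
  Σ                 48,538.8564   132,580.2357     513,241.0815
P = 48,538.8564.
Convexity = Σ t(t+1)·PV / [P·(1+y)²] = 513,241.0815 / (48,538.8564 × 1.236544) = 8.55111.

8.55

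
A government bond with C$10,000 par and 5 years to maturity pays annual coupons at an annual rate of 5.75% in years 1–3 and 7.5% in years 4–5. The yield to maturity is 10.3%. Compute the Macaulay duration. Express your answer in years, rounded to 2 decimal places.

4.43 years

Periodic yield y = 0.103. Discount each cash flow and weight by its year:
  t   CF        PV=CF/(1+0.103)^t    t·PV
  1       575.00       521.3055       521.3055
  2       575.00       472.6251       945.2503
  3       575.00       428.4906     1,285.4718
  4       750.00       506.7097     2,026.8388
  5    10,750.00     6,584.6228    32,923.1140
  Σ                  8,513.7538    37,701.9805
Price P = Σ PV = 8,513.7538.
Macaulay duration = Σ(t·PV) / P = 37,701.9805 / 8,513.7538 = 4.42836 years.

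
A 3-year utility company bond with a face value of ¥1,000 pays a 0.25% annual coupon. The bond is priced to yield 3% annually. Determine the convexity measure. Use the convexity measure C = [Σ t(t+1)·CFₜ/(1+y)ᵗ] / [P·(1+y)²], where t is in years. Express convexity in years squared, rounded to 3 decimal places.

With y = 0.03:
  t   CF        PV=CF/(1+0.03)^t    t·PV        t(t+1)·PV
  1         2.50         2.4272         2.4272           4.8544
  2         2.50         2.3565         4.7130          14.1389
  3     1,002.50       917.4295     2,752.2885      11,009.1542
  Σ                    922.2132     2,759.4287      11,028.1475
P = 922.2132.
Convexity = Σ t(t+1)·PV / [P·(1+y)²] = 11,028.1475 / (922.2132 × 1.060900) = 11.27189.

11.272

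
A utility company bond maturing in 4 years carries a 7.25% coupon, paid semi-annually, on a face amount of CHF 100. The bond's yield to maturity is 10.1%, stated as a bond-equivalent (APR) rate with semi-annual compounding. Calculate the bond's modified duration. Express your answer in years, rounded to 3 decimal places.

Periodic yield y = 0.0505. First find Macaulay duration:
  t   CF        PV=CF/(1+0.0505)^t    t·PV
  1        3.625         3.4507         3.4507
  2        3.625         3.2849         6.5697
  3        3.625         3.1269         9.3808
  4        3.625         2.9766        11.9065
  5        3.625         2.8335        14.1676
  6        3.625         2.6973        16.1839
  7        3.625         2.5676        17.9735
  8      103.625        69.8709       558.9669
  Σ                     90.8085       638.5997
P = 90.8085; Macaulay duration = 638.5997 / 90.8085 = 7.03238 half-year periods = 3.51619 years.
Modified duration = D_Mac / (1 + y) = 3.51619 / 1.0505 = 3.34716 years.

3.347 years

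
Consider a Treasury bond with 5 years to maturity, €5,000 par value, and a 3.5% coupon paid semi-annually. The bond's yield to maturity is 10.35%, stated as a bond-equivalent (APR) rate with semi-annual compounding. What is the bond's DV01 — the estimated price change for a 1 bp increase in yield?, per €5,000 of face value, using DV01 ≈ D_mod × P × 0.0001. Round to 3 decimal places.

€1.597

Periodic yield y = 0.05175.
  t   CF        PV=CF/(1+0.05175)^t    t·PV
  1        87.50        83.1947        83.1947
  2        87.50        79.1012       158.2024
  3        87.50        75.2091       225.6274
  4        87.50        71.5085       286.0342
  5        87.50        67.9901       339.9503
  6        87.50        64.6447       387.8682
  7        87.50        61.4639       430.2476
  8        87.50        58.4397       467.5175
  9        87.50        55.5642       500.0781
  10    5,087.50     3,071.7030    30,717.0295
  Σ                  3,688.8191    33,595.7499
P = 3,688.8191; D_Mac = 9.10745 half-year periods = 4.55373 yrs; D_mod = 4.32967 yrs.
DV01 ≈ 4.32967 × 3,688.8191 × 0.0001 = 1.597136.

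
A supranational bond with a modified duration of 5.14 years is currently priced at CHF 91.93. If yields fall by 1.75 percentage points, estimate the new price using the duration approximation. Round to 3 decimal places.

Duration approximation: ΔP/P ≈ -D_mod · Δy = -5.14 × (-0.0175) = +0.089950.
New price ≈ 91.93 × (1 + 0.089950) = 100.1991035.

CHF 100.199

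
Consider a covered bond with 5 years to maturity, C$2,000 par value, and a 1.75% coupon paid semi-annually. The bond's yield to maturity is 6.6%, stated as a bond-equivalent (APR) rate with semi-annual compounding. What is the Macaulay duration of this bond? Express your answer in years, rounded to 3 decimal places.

4.780 years

Periodic yield y = 0.033. Discount each cash flow and weight by its period:
  t   CF        PV=CF/(1+0.033)^t    t·PV
  1        17.50        16.9409        16.9409
  2        17.50        16.3998        32.7995
  3        17.50        15.8759        47.6276
  4        17.50        15.3687        61.4747
  5        17.50        14.8777        74.3886
  6        17.50        14.4024        86.4146
  7        17.50        13.9423        97.5964
  8        17.50        13.4969       107.9756
  9        17.50        13.0658       117.5920
  10    2,017.50     1,458.1773    14,581.7728
  Σ                  1,592.5478    15,224.5828
Price P = Σ PV = 1,592.5478.
Macaulay duration = Σ(t·PV) / P = 15,224.5828 / 1,592.5478 = 9.55989 half-year periods.
In years: 9.55989 / 2 = 4.77995 years.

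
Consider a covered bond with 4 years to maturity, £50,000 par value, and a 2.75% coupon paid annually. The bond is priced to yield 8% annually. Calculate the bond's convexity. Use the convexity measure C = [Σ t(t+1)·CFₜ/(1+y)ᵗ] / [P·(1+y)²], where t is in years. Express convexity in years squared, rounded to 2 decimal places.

With y = 0.08:
  t   CF        PV=CF/(1+0.08)^t    t·PV        t(t+1)·PV
  1     1,375.00     1,273.1481     1,273.1481       2,546.2963
  2     1,375.00     1,178.8409     2,357.6818       7,073.0453
  3     1,375.00     1,091.5193     3,274.5580      13,098.2320
  4    51,375.00    37,762.1587   151,048.6347     755,243.1737
  Σ                 41,305.6670   157,954.0226     777,960.7473
P = 41,305.6670.
Convexity = Σ t(t+1)·PV / [P·(1+y)²] = 777,960.7473 / (41,305.6670 × 1.166400) = 16.14732.

16.15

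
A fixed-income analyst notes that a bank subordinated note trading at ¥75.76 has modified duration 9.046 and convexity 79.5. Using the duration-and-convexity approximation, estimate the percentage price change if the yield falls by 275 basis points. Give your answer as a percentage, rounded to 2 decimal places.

+27.88%

Duration effect: -D_mod·Δy = -9.046 × (-0.0275) = +0.248765
Convexity effect: ½·C·(Δy)² = 0.5 × 79.5 × (-0.0275)² = +0.0300609375
ΔP/P ≈ +0.248765 + 0.0300609375 = +0.2788259375
= +27.88259375%.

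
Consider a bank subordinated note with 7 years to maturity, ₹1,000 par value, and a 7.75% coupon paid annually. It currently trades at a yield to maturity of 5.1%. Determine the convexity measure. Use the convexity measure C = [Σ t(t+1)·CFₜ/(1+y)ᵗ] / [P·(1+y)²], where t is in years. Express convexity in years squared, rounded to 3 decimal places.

38.846

With y = 0.051:
  t   CF        PV=CF/(1+0.051)^t    t·PV        t(t+1)·PV
  1        77.50        73.7393        73.7393         147.4786
  2        77.50        70.1611       140.3222         420.9665
  3        77.50        66.7565       200.2695         801.0780
  4        77.50        63.5171       254.0685       1,270.3425
  5        77.50        60.4349       302.1747       1,813.0483
  6        77.50        57.5023       345.0140       2,415.0977
  7     1,077.50       760.6735     5,324.7143      42,597.7140
  Σ                  1,152.7847     6,640.3024      49,465.7256
P = 1,152.7847.
Convexity = Σ t(t+1)·PV / [P·(1+y)²] = 49,465.7256 / (1,152.7847 × 1.104601) = 38.84640.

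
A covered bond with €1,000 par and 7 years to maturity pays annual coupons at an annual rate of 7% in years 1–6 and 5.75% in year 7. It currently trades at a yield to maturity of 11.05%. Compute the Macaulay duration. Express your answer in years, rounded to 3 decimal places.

5.600 years

Periodic yield y = 0.1105. Discount each cash flow and weight by its year:
  t   CF        PV=CF/(1+0.1105)^t    t·PV
  1        70.00        63.0347        63.0347
  2        70.00        56.7624       113.5248
  3        70.00        51.1143       153.3429
  4        70.00        46.0282       184.1127
  5        70.00        41.4482       207.2408
  6        70.00        37.3239       223.9432
  7     1,057.50       507.7506     3,554.2541
  Σ                    803.4622     4,499.4532
Price P = Σ PV = 803.4622.
Macaulay duration = Σ(t·PV) / P = 4,499.4532 / 803.4622 = 5.60008 years.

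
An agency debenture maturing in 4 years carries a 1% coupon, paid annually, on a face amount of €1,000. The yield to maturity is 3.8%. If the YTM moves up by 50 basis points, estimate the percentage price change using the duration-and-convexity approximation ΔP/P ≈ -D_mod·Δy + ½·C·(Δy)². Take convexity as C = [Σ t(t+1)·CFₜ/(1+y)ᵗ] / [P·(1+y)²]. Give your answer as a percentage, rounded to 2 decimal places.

-1.87%

With y = 0.038:
  t   CF        PV=CF/(1+0.038)^t    t·PV        t(t+1)·PV
  1        10.00         9.6339         9.6339          19.2678
  2        10.00         9.2812        18.5624          55.6873
  3        10.00         8.9414        26.8243         107.2974
  4     1,010.00       870.0255     3,480.1018      17,400.5091
  Σ                    897.8820     3,535.1225      17,582.7617
P = 897.8820; D_Mac = 3.93718 yrs; D_mod = 3.79304 yrs; C = 18.17494.
Duration effect: -3.79304 × (+0.005) = -0.018965
Convexity effect: 0.5 × 18.17494 × (0.005)² = +0.0002272
ΔP/P ≈ -0.018965 + 0.0002272 = -0.018738 = -1.8738%.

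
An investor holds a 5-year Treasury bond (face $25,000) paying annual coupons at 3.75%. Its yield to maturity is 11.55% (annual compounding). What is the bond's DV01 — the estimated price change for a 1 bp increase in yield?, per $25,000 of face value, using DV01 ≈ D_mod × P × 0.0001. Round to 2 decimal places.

Periodic yield y = 0.1155.
  t   CF        PV=CF/(1+0.1155)^t    t·PV
  1       937.50       840.4303       840.4303
  2       937.50       753.4113     1,506.8226
  3       937.50       675.4023     2,026.2070
  4       937.50       605.4705     2,421.8819
  5    25,937.50    15,016.8983    75,084.4917
  Σ                 17,891.6128    81,879.8336
P = 17,891.6128; D_Mac = 4.57644 yrs; D_mod = 4.10259 yrs.
DV01 ≈ 4.10259 × 17,891.6128 × 0.0001 = 7.340191.

$7.34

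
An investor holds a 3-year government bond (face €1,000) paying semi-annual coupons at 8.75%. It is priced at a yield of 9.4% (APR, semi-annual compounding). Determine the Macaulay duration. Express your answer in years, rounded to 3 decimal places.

Periodic yield y = 0.047. Discount each cash flow and weight by its period:
  t   CF        PV=CF/(1+0.047)^t    t·PV
  1        43.75        41.7861        41.7861
  2        43.75        39.9103        79.8205
  3        43.75        38.1187       114.3561
  4        43.75        36.4075       145.6302
  5        43.75        34.7732       173.8660
  6     1,043.75       792.3488     4,754.0927
  Σ                    983.3445     5,309.5516
Price P = Σ PV = 983.3445.
Macaulay duration = Σ(t·PV) / P = 5,309.5516 / 983.3445 = 5.39948 half-year periods.
In years: 5.39948 / 2 = 2.69974 years.

2.700 years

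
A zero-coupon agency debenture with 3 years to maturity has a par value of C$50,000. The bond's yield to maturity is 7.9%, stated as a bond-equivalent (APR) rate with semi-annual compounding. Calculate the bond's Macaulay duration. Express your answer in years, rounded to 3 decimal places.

3.000 years

A zero-coupon bond has a single cash flow at maturity, so its Macaulay duration equals its maturity: 3 years.
(Equivalently: 6 semi-annual periods ÷ 2 = 3 years.)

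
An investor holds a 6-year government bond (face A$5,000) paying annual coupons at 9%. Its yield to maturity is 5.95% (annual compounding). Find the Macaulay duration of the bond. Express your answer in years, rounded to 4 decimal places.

4.9718 years

Periodic yield y = 0.0595. Discount each cash flow and weight by its year:
  t   CF        PV=CF/(1+0.0595)^t    t·PV
  1       450.00       424.7286       424.7286
  2       450.00       400.8765       801.7530
  3       450.00       378.3638     1,135.0915
  4       450.00       357.1155     1,428.4619
  5       450.00       337.0604     1,685.3019
  6     5,450.00     3,852.9266    23,117.5596
  Σ                  5,751.0714    28,592.8966
Price P = Σ PV = 5,751.0714.
Macaulay duration = Σ(t·PV) / P = 28,592.8966 / 5,751.0714 = 4.97175 years.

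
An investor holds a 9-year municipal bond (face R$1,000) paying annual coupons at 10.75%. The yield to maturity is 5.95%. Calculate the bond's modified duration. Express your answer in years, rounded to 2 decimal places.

6.21 years

Periodic yield y = 0.0595. First find Macaulay duration:
  t   CF        PV=CF/(1+0.0595)^t    t·PV
  1       107.50       101.4630       101.4630
  2       107.50        95.7649       191.5299
  3       107.50        90.3869       271.1608
  4       107.50        85.3109       341.2437
  5       107.50        80.5200       402.5999
  6       107.50        75.9981       455.9886
  7       107.50        71.7301       502.1110
  8       107.50        67.7019       541.6151
  9     1,107.50       658.3170     5,924.8532
  Σ                  1,327.1929     8,732.5651
P = 1,327.1929; Macaulay duration = 8,732.5651 / 1,327.1929 = 6.57973 years.
Modified duration = D_Mac / (1 + y) = 6.57973 / 1.0595 = 6.21022 years.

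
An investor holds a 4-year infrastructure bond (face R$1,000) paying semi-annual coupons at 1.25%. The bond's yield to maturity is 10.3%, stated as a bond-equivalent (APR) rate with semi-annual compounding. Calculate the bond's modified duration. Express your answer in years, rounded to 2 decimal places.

3.70 years

Periodic yield y = 0.0515. First find Macaulay duration:
  t   CF        PV=CF/(1+0.0515)^t    t·PV
  1         6.25         5.9439         5.9439
  2         6.25         5.6528        11.3055
  3         6.25         5.3759        16.1277
  4         6.25         5.1126        20.4505
  5         6.25         4.8622        24.3110
  6         6.25         4.6241        27.7444
  7         6.25         4.3976        30.7832
  8     1,006.25       673.3358     5,386.6860
  Σ                    709.3048     5,523.3523
P = 709.3048; Macaulay duration = 5,523.3523 / 709.3048 = 7.78699 half-year periods = 3.89350 years.
Modified duration = D_Mac / (1 + y) = 3.89350 / 1.0515 = 3.70280 years.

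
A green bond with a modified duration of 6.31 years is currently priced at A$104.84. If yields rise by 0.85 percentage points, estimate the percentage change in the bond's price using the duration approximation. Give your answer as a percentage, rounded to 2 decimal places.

Duration approximation: ΔP/P ≈ -D_mod · Δy = -6.31 × (+0.0085) = -0.053635.
As a percentage: -5.3635%.

-5.36%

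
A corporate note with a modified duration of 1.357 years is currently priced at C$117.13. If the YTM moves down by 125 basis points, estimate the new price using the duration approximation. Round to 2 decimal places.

C$119.12

Duration approximation: ΔP/P ≈ -D_mod · Δy = -1.357 × (-0.0125) = +0.0169625.
New price ≈ 117.13 × (1 + 0.0169625) = 119.116817625.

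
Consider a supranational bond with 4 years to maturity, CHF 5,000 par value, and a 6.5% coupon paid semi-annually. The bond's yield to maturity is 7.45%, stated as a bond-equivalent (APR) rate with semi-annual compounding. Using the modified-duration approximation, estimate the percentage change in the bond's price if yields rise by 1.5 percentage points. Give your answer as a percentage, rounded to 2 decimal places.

-5.17%

Periodic yield y = 0.03725. Modified duration first:
  t   CF        PV=CF/(1+0.03725)^t    t·PV
  1       162.50       156.6643       156.6643
  2       162.50       151.0381       302.0762
  3       162.50       145.6140       436.8419
  4       162.50       140.3846       561.5386
  5       162.50       135.3431       676.7155
  6       162.50       130.4826       782.8958
  7       162.50       125.7967       880.5769
  8     5,162.50     3,852.9424    30,823.5392
  Σ                  4,838.2658    34,620.8484
P = 4,838.2658; D_Mac = 7.15563 half-year periods = 3.57782 yrs; D_mod = 3.57782/(1+0.03725) = 3.44933 yrs.
ΔP/P ≈ -D_mod · Δy = -3.44933 × (+0.015) = -0.051740 = -5.1740%.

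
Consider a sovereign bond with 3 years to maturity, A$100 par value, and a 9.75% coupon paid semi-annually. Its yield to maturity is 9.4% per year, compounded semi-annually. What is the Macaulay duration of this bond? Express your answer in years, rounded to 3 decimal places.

Periodic yield y = 0.047. Discount each cash flow and weight by its period:
  t   CF        PV=CF/(1+0.047)^t    t·PV
  1        4.875         4.6562         4.6562
  2        4.875         4.4471         8.8943
  3        4.875         4.2475        12.7425
  4        4.875         4.0568        16.2274
  5        4.875         3.8747        19.3736
  6      104.875        79.6144       477.6867
  Σ                    100.8968       539.5807
Price P = Σ PV = 100.8968.
Macaulay duration = Σ(t·PV) / P = 539.5807 / 100.8968 = 5.34785 half-year periods.
In years: 5.34785 / 2 = 2.67392 years.

2.674 years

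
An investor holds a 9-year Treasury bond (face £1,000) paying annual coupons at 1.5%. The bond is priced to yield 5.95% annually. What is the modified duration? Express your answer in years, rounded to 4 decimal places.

7.8873 years

Periodic yield y = 0.0595. First find Macaulay duration:
  t   CF        PV=CF/(1+0.0595)^t    t·PV
  1        15.00        14.1576        14.1576
  2        15.00        13.3625        26.7251
  3        15.00        12.6121        37.8364
  4        15.00        11.9038        47.6154
  5        15.00        11.2353        56.1767
  6        15.00        10.6044        63.6263
  7        15.00        10.0089        70.0620
  8        15.00         9.4468        75.5742
  9     1,015.00       603.3334     5,430.0009
  Σ                    696.6649     5,821.7747
P = 696.6649; Macaulay duration = 5,821.7747 / 696.6649 = 8.35663 years.
Modified duration = D_Mac / (1 + y) = 8.35663 / 1.0595 = 7.88734 years.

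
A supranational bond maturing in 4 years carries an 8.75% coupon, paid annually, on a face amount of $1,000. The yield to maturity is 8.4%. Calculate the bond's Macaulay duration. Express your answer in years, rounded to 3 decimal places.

3.545 years

Periodic yield y = 0.084. Discount each cash flow and weight by its year:
  t   CF        PV=CF/(1+0.084)^t    t·PV
  1        87.50        80.7196        80.7196
  2        87.50        74.4645       148.9291
  3        87.50        68.6942       206.0827
  4     1,087.50       787.6117     3,150.4466
  Σ                  1,011.4900     3,586.1779
Price P = Σ PV = 1,011.4900.
Macaulay duration = Σ(t·PV) / P = 3,586.1779 / 1,011.4900 = 3.54544 years.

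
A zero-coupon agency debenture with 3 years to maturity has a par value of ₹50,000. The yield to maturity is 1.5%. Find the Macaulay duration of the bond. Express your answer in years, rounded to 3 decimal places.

3.000 years

A zero-coupon bond has a single cash flow at maturity, so its Macaulay duration equals its maturity: 3 years.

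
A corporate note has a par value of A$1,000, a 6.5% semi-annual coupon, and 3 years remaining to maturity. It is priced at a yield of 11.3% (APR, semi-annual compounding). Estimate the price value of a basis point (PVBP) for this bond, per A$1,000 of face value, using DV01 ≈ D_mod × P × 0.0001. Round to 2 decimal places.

Periodic yield y = 0.0565.
  t   CF        PV=CF/(1+0.0565)^t    t·PV
  1        32.50        30.7619        30.7619
  2        32.50        29.1168        58.2337
  3        32.50        27.5597        82.6792
  4        32.50        26.0859       104.3435
  5        32.50        24.6908       123.4542
  6     1,032.50       742.4600     4,454.7599
  Σ                    880.6752     4,854.2324
P = 880.6752; D_Mac = 5.51194 half-year periods = 2.75597 yrs; D_mod = 2.60859 yrs.
DV01 ≈ 2.60859 × 880.6752 × 0.0001 = 0.229732.

A$0.23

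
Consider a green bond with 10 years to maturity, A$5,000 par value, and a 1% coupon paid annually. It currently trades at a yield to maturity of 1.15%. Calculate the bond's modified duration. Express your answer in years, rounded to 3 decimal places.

Periodic yield y = 0.0115. First find Macaulay duration:
  t   CF        PV=CF/(1+0.0115)^t    t·PV
  1        50.00        49.4315        49.4315
  2        50.00        48.8695        97.7391
  3        50.00        48.3139       144.9418
  4        50.00        47.7646       191.0585
  5        50.00        47.2216       236.1079
  6        50.00        46.6847       280.1083
  7        50.00        46.1539       323.0776
  8        50.00        45.6292       365.0336
  9        50.00        45.1104       405.9939
  10    5,050.00     4,504.3539    45,043.5392
  Σ                  4,929.5334    47,137.0315
P = 4,929.5334; Macaulay duration = 47,137.0315 / 4,929.5334 = 9.56217 years.
Modified duration = D_Mac / (1 + y) = 9.56217 / 1.0115 = 9.45345 years.

9.453 years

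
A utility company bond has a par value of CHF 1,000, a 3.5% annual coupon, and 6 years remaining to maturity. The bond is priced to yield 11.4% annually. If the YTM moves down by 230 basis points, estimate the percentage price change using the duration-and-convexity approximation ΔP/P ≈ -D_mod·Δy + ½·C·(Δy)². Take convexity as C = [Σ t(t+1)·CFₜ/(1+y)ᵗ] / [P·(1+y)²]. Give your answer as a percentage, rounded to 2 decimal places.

With y = 0.114:
  t   CF        PV=CF/(1+0.114)^t    t·PV        t(t+1)·PV
  1        35.00        31.4183        31.4183          62.8366
  2        35.00        28.2032        56.4063         169.2189
  3        35.00        25.3170        75.9510         303.8042
  4        35.00        22.7262        90.9049         454.5245
  5        35.00        20.4006       102.0028         612.0168
  6     1,035.00       541.5383     3,249.2300      22,744.6100
  Σ                    669.6036     3,605.9134      24,347.0110
P = 669.6036; D_Mac = 5.38515 yrs; D_mod = 4.83406 yrs; C = 29.29932.
Duration effect: -4.83406 × (-0.023) = +0.111183
Convexity effect: 0.5 × 29.29932 × (-0.023)² = +0.0077497
ΔP/P ≈ +0.111183 + 0.0077497 = +0.118933 = +11.8933%.

+11.89%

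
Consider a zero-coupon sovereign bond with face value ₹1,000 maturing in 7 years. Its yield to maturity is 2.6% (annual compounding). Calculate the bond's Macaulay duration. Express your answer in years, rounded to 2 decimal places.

A zero-coupon bond has a single cash flow at maturity, so its Macaulay duration equals its maturity: 7 years.

7.00 years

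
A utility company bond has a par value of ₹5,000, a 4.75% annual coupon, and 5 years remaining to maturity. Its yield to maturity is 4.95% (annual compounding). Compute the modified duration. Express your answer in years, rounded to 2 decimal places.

Periodic yield y = 0.0495. First find Macaulay duration:
  t   CF        PV=CF/(1+0.0495)^t    t·PV
  1       237.50       226.2982       226.2982
  2       237.50       215.6248       431.2496
  3       237.50       205.4548       616.3644
  4       237.50       195.7645       783.0578
  5     5,237.50     4,113.5030    20,567.5151
  Σ                  4,956.6453    22,624.4852
P = 4,956.6453; Macaulay duration = 22,624.4852 / 4,956.6453 = 4.56448 years.
Modified duration = D_Mac / (1 + y) = 4.56448 / 1.0495 = 4.34919 years.

4.35 years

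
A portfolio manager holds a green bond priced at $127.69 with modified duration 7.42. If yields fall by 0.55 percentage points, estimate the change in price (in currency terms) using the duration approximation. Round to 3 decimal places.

+$5.211

Duration approximation: ΔP/P ≈ -D_mod · Δy = -7.42 × (-0.0055) = +0.040810.
ΔP ≈ 127.69 × (+0.040810) = +5.2110289.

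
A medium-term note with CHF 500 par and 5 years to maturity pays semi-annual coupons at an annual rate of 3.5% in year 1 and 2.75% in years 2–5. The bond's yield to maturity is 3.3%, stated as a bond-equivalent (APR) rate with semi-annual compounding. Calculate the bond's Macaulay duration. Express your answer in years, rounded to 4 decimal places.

Periodic yield y = 0.0165. Discount each cash flow and weight by its period:
  t   CF        PV=CF/(1+0.0165)^t    t·PV
  1        8.750         8.6080         8.6080
  2        8.750         8.4682        16.9365
  3        6.875         6.5456        19.6368
  4        6.875         6.4394        25.7575
  5        6.875         6.3348        31.6742
  6        6.875         6.2320        37.3921
  7        6.875         6.1309        42.9160
  8        6.875         6.0313        48.2507
  9        6.875         5.9334        53.4009
  10     506.875       430.3552     4,303.5519
  Σ                    491.0789     4,588.1245
Price P = Σ PV = 491.0789.
Macaulay duration = Σ(t·PV) / P = 4,588.1245 / 491.0789 = 9.34295 half-year periods.
In years: 9.34295 / 2 = 4.67147 years.

4.6715 years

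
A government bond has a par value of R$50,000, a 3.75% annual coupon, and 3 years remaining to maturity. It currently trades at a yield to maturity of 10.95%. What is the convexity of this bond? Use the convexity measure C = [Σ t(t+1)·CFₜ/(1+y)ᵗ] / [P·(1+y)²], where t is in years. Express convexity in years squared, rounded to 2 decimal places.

With y = 0.1095:
  t   CF        PV=CF/(1+0.1095)^t    t·PV        t(t+1)·PV
  1     1,875.00     1,689.9504     1,689.9504       3,379.9009
  2     1,875.00     1,523.1640     3,046.3279       9,138.9838
  3    51,875.00    37,981.8566   113,945.5699     455,782.2795
  Σ                 41,194.9710   118,681.8482     468,301.1642
P = 41,194.9710.
Convexity = Σ t(t+1)·PV / [P·(1+y)²] = 468,301.1642 / (41,194.9710 × 1.230990) = 9.23478.

9.23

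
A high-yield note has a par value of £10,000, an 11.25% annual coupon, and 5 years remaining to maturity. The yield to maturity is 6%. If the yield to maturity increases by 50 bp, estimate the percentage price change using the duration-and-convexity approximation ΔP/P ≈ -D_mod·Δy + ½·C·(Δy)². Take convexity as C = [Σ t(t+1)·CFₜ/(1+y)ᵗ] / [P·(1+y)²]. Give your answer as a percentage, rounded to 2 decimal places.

-1.94%

With y = 0.06:
  t   CF        PV=CF/(1+0.06)^t    t·PV        t(t+1)·PV
  1     1,125.00     1,061.3208     1,061.3208       2,122.6415
  2     1,125.00     1,001.2460     2,002.4920       6,007.4760
  3     1,125.00       944.5717     2,833.7151      11,334.8603
  4     1,125.00       891.1054     3,564.4215      17,822.1074
  5    11,125.00     8,313.2472    41,566.2359     249,397.4152
  Σ                 12,211.4910    51,028.1852     286,684.5004
P = 12,211.4910; D_Mac = 4.17870 yrs; D_mod = 3.94217 yrs; C = 20.89411.
Duration effect: -3.94217 × (+0.005) = -0.019711
Convexity effect: 0.5 × 20.89411 × (0.005)² = +0.0002612
ΔP/P ≈ -0.019711 + 0.0002612 = -0.019450 = -1.9450%.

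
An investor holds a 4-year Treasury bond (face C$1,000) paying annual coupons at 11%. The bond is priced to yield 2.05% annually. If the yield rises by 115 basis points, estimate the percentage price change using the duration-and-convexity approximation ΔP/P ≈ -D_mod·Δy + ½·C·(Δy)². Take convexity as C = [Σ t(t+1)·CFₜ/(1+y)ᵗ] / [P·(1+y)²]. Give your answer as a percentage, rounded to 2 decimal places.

-3.86%

With y = 0.0205:
  t   CF        PV=CF/(1+0.0205)^t    t·PV        t(t+1)·PV
  1       110.00       107.7903       107.7903         215.5806
  2       110.00       105.6250       211.2500         633.7499
  3       110.00       103.5032       310.5095       1,242.0381
  4     1,110.00     1,023.4602     4,093.8406      20,469.2032
  Σ                  1,340.3786     4,723.3904      22,560.5718
P = 1,340.3786; D_Mac = 3.52392 yrs; D_mod = 3.45313 yrs; C = 16.16206.
Duration effect: -3.45313 × (+0.0115) = -0.039711
Convexity effect: 0.5 × 16.16206 × (0.0115)² = +0.0010687
ΔP/P ≈ -0.039711 + 0.0010687 = -0.038642 = -3.8642%.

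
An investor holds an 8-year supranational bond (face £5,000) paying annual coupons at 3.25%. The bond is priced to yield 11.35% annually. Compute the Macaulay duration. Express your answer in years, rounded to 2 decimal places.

Periodic yield y = 0.1135. Discount each cash flow and weight by its year:
  t   CF        PV=CF/(1+0.1135)^t    t·PV
  1       162.50       145.9362       145.9362
  2       162.50       131.0608       262.1217
  3       162.50       117.7017       353.1051
  4       162.50       105.7043       422.8170
  5       162.50        94.9297       474.6487
  6       162.50        85.2535       511.5208
  7       162.50        76.5635       535.9445
  8     5,162.50     2,184.4308    17,475.4465
  Σ                  2,941.5805    20,181.5405
Price P = Σ PV = 2,941.5805.
Macaulay duration = Σ(t·PV) / P = 20,181.5405 / 2,941.5805 = 6.86078 years.

6.86 years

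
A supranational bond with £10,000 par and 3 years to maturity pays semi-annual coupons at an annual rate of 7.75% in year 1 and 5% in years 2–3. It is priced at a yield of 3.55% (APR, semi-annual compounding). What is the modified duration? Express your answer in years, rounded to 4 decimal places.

Periodic yield y = 0.01775. First find Macaulay duration:
  t   CF        PV=CF/(1+0.01775)^t    t·PV
  1       387.50       380.7418       380.7418
  2       387.50       374.1015       748.2031
  3       250.00       237.1465       711.4394
  4       250.00       233.0105       932.0422
  5       250.00       228.9467     1,144.7337
  6    10,250.00     9,223.1060    55,338.6359
  Σ                 10,677.0531    59,255.7960
P = 10,677.0531; Macaulay duration = 59,255.7960 / 10,677.0531 = 5.54983 half-year periods = 2.77491 years.
Modified duration = D_Mac / (1 + y) = 2.77491 / 1.01775 = 2.72652 years.

2.7265 years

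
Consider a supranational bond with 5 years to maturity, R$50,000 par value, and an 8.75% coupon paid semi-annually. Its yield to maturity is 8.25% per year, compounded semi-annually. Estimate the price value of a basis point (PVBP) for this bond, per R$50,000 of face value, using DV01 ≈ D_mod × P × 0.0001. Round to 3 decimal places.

Periodic yield y = 0.04125.
  t   CF        PV=CF/(1+0.04125)^t    t·PV
  1     2,187.50     2,100.8403     2,100.8403
  2     2,187.50     2,017.6138     4,035.2275
  3     2,187.50     1,937.6843     5,813.0529
  4     2,187.50     1,860.9213     7,443.6852
  5     2,187.50     1,787.1993     8,935.9966
  6     2,187.50     1,716.3979    10,298.3874
  7     2,187.50     1,648.4013    11,538.8094
  8     2,187.50     1,583.0985    12,664.7883
  9     2,187.50     1,520.3827    13,683.4447
  10   52,187.50    34,835.0428   348,350.4282
  Σ                 51,007.5823   424,864.6605
P = 51,007.5823; D_Mac = 8.32944 half-year periods = 4.16472 yrs; D_mod = 3.99973 yrs.
DV01 ≈ 3.99973 × 51,007.5823 × 0.0001 = 20.401664.

R$20.402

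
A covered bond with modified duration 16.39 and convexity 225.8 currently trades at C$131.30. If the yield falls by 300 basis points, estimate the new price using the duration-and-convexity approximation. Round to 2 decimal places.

C$209.20

Duration effect: -D_mod·Δy = -16.39 × (-0.03) = +0.491700
Convexity effect: ½·C·(Δy)² = 0.5 × 225.8 × (-0.03)² = +0.1016100
ΔP/P ≈ +0.491700 + 0.1016100 = +0.593310
New price ≈ 131.30 × (1 + 0.593310) = 209.201603.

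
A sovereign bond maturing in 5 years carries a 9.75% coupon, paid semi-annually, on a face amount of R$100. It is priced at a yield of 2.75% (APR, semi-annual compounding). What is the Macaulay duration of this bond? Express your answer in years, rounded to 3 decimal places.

4.212 years

Periodic yield y = 0.01375. Discount each cash flow and weight by its period:
  t   CF        PV=CF/(1+0.01375)^t    t·PV
  1        4.875         4.8089         4.8089
  2        4.875         4.7437         9.4873
  3        4.875         4.6793        14.0379
  4        4.875         4.6158        18.4634
  5        4.875         4.5532        22.7662
  6        4.875         4.4915        26.9489
  7        4.875         4.4306        31.0139
  8        4.875         4.3705        34.9637
  9        4.875         4.3112        38.8007
  10     104.875        91.4878       914.8782
  Σ                    132.4924     1,116.1691
Price P = Σ PV = 132.4924.
Macaulay duration = Σ(t·PV) / P = 1,116.1691 / 132.4924 = 8.42440 half-year periods.
In years: 8.42440 / 2 = 4.21220 years.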